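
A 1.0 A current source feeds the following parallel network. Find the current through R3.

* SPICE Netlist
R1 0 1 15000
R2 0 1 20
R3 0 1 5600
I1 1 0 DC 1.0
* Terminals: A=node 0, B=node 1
All resistors sit directly between nodes 0 and 1, so they are in parallel and share one voltage V; the full source current 1 A splits among them.
1/R_par = 1/15000 + 1/20 + 1/5600 = 0.05025 S  =>  R_par = 19.9 Ω
V = I × R_par = 1 × 19.9 = 19.9 V
I_R3 = V/R3 = 19.9/5600 = 0.003554 A

Final answer: 0.003554 A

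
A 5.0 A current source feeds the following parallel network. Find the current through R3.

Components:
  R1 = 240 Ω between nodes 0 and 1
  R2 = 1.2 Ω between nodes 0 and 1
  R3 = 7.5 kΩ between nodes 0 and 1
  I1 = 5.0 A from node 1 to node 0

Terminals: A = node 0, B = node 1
All resistors sit directly between nodes 0 and 1, so they are in parallel and share one voltage V; the full source current 5 A splits among them.
1/R_par = 1/240 + 1/1.2 + 1/7500 = 0.8376 S  =>  R_par = 1.194 Ω
V = I × R_par = 5 × 1.194 = 5.969 V
I_R3 = V/R3 = 5.969/7500 = 0.0007959 A

Final answer: 0.0007959 A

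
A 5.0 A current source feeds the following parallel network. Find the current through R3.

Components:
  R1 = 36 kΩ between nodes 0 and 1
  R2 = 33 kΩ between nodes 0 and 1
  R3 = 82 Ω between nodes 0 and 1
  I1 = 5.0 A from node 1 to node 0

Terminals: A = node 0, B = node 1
All resistors sit directly between nodes 0 and 1, so they are in parallel and share one voltage V; the full source current 5 A splits among them.
1/R_par = 1/36000 + 1/33000 + 1/82 = 0.01225 S  =>  R_par = 81.61 Ω
V = I × R_par = 5 × 81.61 = 408.1 V
I_R3 = V/R3 = 408.1/82 = 4.976 A

Final answer: 4.976 A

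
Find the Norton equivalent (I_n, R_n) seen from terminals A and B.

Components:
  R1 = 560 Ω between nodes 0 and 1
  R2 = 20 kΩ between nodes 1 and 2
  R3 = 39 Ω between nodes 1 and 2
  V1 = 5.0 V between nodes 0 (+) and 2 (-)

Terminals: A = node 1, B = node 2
Find the Thévenin equivalent first; then I_n = V_th/R_th and R_n = R_th.
Step 1 — V_th is the open-circuit voltage V_A - V_B (nothing connected across the terminals).
Nodal analysis, taking node 2 as the 0 V reference.
Source V1 fixes V_0 = 5 V.
KCL at each unknown node (sum of currents leaving = 0; resistances in Ω):
  Node 1: (V_1 - 5)/560 + (V_1 - 0)/20000 + (V_1 - 0)/39 = 0
Collecting terms: 0.02748 × V_1 = 0.008929  =>  V_1 = 0.325 V
V_th = V_1 - V_2 = 0.325 - 0 = 0.325 V
Step 2 — R_th: zero the source — replace V1 by a short circuit (node 2 merges into node 0) — and find the resistance seen between A (node 1) and B (node 0).
Reduce the network between node 1 (A) and node 0 (B) by series/parallel combination:
  Rp1 = R1 ‖ R2 ‖ R3 (parallel, all between nodes 0 and 1) = 1/(1/560 + 1/20000 + 1/39) = 36.39 Ω
R_th = 36.39 Ω
I_n = V_th/R_th = 0.325/36.39 = 0.008929 A, and R_n = R_th = 36.39 Ω

Final answer: I_n = 0.008929 A, R_n = 36.39 Ω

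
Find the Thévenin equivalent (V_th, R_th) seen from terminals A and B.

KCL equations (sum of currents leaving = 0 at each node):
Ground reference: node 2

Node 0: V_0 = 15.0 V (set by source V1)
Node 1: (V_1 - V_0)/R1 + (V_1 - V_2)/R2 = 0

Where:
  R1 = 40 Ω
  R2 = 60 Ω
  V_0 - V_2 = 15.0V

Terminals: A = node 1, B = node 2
Step 1 — V_th is the open-circuit voltage V_A - V_B (nothing connected across the terminals).
Nodal analysis, taking node 2 as the 0 V reference.
Source V1 fixes V_0 = 15 V.
KCL at each unknown node (sum of currents leaving = 0; resistances in Ω):
  Node 1: (V_1 - 15)/40 + (V_1 - 0)/60 = 0
Collecting terms: 0.04167 × V_1 = 0.375  =>  V_1 = 9 V
V_th = V_1 - V_2 = 9 - 0 = 9 V
Step 2 — R_th: zero the source — replace V1 by a short circuit (node 2 merges into node 0) — and find the resistance seen between A (node 1) and B (node 0).
Reduce the network between node 1 (A) and node 0 (B) by series/parallel combination:
  Rp1 = R1 ‖ R2 (parallel, both between nodes 0 and 1) = 1/(1/40 + 1/60) = 24 Ω
R_th = 24 Ω

Final answer: V_th = 9 V, R_th = 24 Ω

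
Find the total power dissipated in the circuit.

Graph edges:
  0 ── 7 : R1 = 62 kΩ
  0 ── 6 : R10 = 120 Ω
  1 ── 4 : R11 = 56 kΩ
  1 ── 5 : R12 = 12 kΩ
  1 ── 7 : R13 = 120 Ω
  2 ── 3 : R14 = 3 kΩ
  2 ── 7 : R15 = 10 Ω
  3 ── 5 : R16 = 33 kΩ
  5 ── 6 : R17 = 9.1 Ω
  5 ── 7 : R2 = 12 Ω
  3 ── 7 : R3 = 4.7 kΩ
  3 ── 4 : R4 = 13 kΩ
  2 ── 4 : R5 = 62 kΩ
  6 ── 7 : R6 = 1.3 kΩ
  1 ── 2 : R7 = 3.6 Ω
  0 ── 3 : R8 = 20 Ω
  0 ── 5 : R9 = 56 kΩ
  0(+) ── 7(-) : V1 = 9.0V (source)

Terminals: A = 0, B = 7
Nodal analysis, taking node 7 as the 0 V reference.
Source V1 fixes V_0 = 9 V.
KCL at each unknown node (sum of currents leaving = 0; resistances in Ω):
  Node 1: (V_1 - V_2)/3.6 + (V_1 - V_4)/56000 + (V_1 - V_5)/12000 + (V_1 - 0)/120 = 0
  Node 2: (V_2 - V_4)/62000 + (V_2 - V_1)/3.6 + (V_2 - V_3)/3000 + (V_2 - 0)/10 = 0
  Node 3: (V_3 - 0)/4700 + (V_3 - V_4)/13000 + (V_3 - 9)/20 + (V_3 - V_2)/3000 + (V_3 - V_5)/33000 = 0
  Node 4: (V_4 - V_3)/13000 + (V_4 - V_2)/62000 + (V_4 - V_1)/56000 = 0
  Node 5: (V_5 - 0)/12 + (V_5 - 9)/56000 + (V_5 - V_1)/12000 + (V_5 - V_3)/33000 + (V_5 - V_6)/9.1 = 0
  Node 6: (V_6 - 0)/1300 + (V_6 - 9)/120 + (V_6 - V_5)/9.1 = 0
Collecting terms (coefficients in siemens):
  0.2862·V_1 - 0.2778·V_2 - 0.00001786·V_4 - 0.00008333·V_5 = 0
  0.3781·V_2 - 0.2778·V_1 - 0.0003333·V_3 - 0.00001613·V_4 = 0
  0.05065·V_3 - 0.0003333·V_2 - 0.00007692·V_4 - 0.0000303·V_5 = 0.45
  0.0001109·V_4 - 0.00001786·V_1 - 0.00001613·V_2 - 0.00007692·V_3 = 0
  0.1934·V_5 - 0.00008333·V_1 - 0.0000303·V_3 - 0.1099·V_6 = 0.0001607
  0.119·V_6 - 0.1099·V_5 = 0.075
Solving these 6 simultaneous equations (Gaussian elimination) gives:
  V_1 = 0.02951 V, V_2 = 0.02978 V, V_3 = 8.894 V, V_4 = 6.178 V
  V_5 = 0.7586 V, V_6 = 1.331 V
Power in each resistor, P = (ΔV)²/R:
  P_R1 = (9 - 0)²/62000 = 0.001306 W
  P_R2 = (0.7586 - 0)²/12 = 0.04796 W
  P_R3 = (8.894 - 0)²/4700 = 0.01683 W
  P_R4 = (8.894 - 6.178)²/13000 = 0.0005676 W
  P_R5 = (0.02978 - 6.178)²/62000 = 0.0006096 W
  P_R6 = (1.331 - 0)²/1300 = 0.001362 W
  P_R7 = (0.02951 - 0.02978)²/3.6 = 0.00000002047 W
  P_R8 = (9 - 8.894)²/20 = 0.0005623 W
  P_R9 = (9 - 0.7586)²/56000 = 0.001213 W
  P_R10 = (9 - 1.331)²/120 = 0.4901 W
  P_R11 = (0.02951 - 6.178)²/56000 = 0.000675 W
  P_R12 = (0.02951 - 0.7586)²/12000 = 0.0000443 W
  P_R13 = (0.02951 - 0)²/120 = 0.000007259 W
  P_R14 = (0.02978 - 8.894)²/3000 = 0.02619 W
  P_R15 = (0.02978 - 0)²/10 = 0.00008871 W
  P_R16 = (8.894 - 0.7586)²/33000 = 0.002006 W
  P_R17 = (0.7586 - 1.331)²/9.1 = 0.03599 W
P_total = P_R1 + P_R2 + P_R3 + P_R4 + P_R5 + P_R6 + P_R7 + P_R8 + P_R9 + P_R10 + P_R11 + P_R12 + P_R13 + P_R14 + P_R15 + P_R16 + P_R17 = 0.6255 W

Final answer: 0.6255 W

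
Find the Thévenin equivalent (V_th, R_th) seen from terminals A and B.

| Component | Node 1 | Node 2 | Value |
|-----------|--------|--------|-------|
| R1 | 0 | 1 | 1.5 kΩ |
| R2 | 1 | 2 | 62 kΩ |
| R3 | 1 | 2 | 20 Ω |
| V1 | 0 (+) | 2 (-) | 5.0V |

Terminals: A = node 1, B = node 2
Step 1 — V_th is the open-circuit voltage V_A - V_B (nothing connected across the terminals).
Nodal analysis, taking node 2 as the 0 V reference.
Source V1 fixes V_0 = 5 V.
KCL at each unknown node (sum of currents leaving = 0; resistances in Ω):
  Node 1: (V_1 - 5)/1500 + (V_1 - 0)/62000 + (V_1 - 0)/20 = 0
Collecting terms: 0.05068 × V_1 = 0.003333  =>  V_1 = 0.06577 V
V_th = V_1 - V_2 = 0.06577 - 0 = 0.06577 V
Step 2 — R_th: zero the source — replace V1 by a short circuit (node 2 merges into node 0) — and find the resistance seen between A (node 1) and B (node 0).
Reduce the network between node 1 (A) and node 0 (B) by series/parallel combination:
  Rp1 = R1 ‖ R2 ‖ R3 (parallel, all between nodes 0 and 1) = 1/(1/1500 + 1/62000 + 1/20) = 19.73 Ω
R_th = 19.73 Ω

Final answer: V_th = 0.06577 V, R_th = 19.73 Ω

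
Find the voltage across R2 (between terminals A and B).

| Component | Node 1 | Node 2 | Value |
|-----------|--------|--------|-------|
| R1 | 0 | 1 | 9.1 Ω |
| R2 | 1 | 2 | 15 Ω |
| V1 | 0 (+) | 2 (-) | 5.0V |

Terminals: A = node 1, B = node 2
R1 and R2 are in series across V1 (node 0 → node 1 → node 2), and the output A–B is taken across R2, so this is a voltage divider.
Series current: I = V1/(R1 + R2) = 5/(9.1 + 15) = 5/24.1 = 0.2075 A
V_R2 = I × R2 = V1 × R2/(R1 + R2) = 5 × 15/24.1 = 3.112 V

Final answer: 3.112 V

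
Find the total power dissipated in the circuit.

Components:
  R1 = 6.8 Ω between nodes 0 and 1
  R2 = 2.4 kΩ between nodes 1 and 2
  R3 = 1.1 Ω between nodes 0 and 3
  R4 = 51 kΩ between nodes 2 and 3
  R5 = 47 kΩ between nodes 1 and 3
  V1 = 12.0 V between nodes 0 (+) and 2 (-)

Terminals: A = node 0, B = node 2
Nodal analysis, taking node 2 as the 0 V reference.
Source V1 fixes V_0 = 12 V.
KCL at each unknown node (sum of currents leaving = 0; resistances in Ω):
  Node 1: (V_1 - 12)/6.8 + (V_1 - 0)/2400 + (V_1 - V_3)/47000 = 0
  Node 3: (V_3 - 12)/1.1 + (V_3 - 0)/51000 + (V_3 - V_1)/47000 = 0
Collecting terms (coefficients in siemens):
  0.1475·V_1 - 0.00002128·V_3 = 1.765
  0.9091·V_3 - 0.00002128·V_1 = 10.91
Determinant D = (0.1475)(0.9091) - (-0.00002128)(-0.00002128) = 0.1341
V_1 = [(1.765)(0.9091) - (-0.00002128)(10.91)]/D = 11.97 V
V_3 = [(0.1475)(10.91) - (1.765)(-0.00002128)]/D = 12 V
Power in each resistor, P = (ΔV)²/R:
  P_R1 = (12 - 11.97)²/6.8 = 0.000169 W
  P_R2 = (11.97 - 0)²/2400 = 0.05966 W
  P_R3 = (12 - 12)²/1.1 = 0.00000006127 W
  P_R4 = (0 - 12)²/51000 = 0.002823 W
  P_R5 = (11.97 - 12)²/47000 = 0.00000002408 W
P_total = P_R1 + P_R2 + P_R3 + P_R4 + P_R5 = 0.06265 W

Final answer: 0.06265 W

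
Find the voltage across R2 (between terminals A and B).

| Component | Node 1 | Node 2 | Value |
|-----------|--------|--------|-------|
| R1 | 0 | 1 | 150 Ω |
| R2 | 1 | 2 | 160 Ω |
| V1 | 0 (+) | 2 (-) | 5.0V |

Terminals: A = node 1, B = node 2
R1 and R2 are in series across V1 (node 0 → node 1 → node 2), and the output A–B is taken across R2, so this is a voltage divider.
Series current: I = V1/(R1 + R2) = 5/(150 + 160) = 5/310 = 0.01613 A
V_R2 = I × R2 = V1 × R2/(R1 + R2) = 5 × 160/310 = 2.581 V

Final answer: 2.581 V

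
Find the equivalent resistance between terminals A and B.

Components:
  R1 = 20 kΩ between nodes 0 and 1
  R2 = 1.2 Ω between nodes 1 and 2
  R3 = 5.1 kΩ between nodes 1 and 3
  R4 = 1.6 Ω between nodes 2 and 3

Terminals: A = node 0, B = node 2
Reduce the network between node 0 (A) and node 2 (B) by series/parallel combination:
  Rs1 = R3 + R4 (series, joined only at node 3) = 5100 + 1.6 = 5102 Ω
  Rp1 = R2 ‖ Rs1 (parallel, both between nodes 1 and 2) = 1/(1/1.2 + 1/5102) = 1.2 Ω
  Rs2 = R1 + Rp1 (series, joined only at node 1) = 20000 + 1.2 = 20000 Ω
R_eq = 20 kΩ

Final answer: 20 kΩ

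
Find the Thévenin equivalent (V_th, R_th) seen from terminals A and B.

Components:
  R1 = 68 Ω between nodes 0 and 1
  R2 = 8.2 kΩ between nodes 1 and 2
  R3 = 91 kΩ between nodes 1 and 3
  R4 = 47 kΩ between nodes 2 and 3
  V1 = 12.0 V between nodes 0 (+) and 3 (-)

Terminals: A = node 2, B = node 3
Step 1 — V_th is the open-circuit voltage V_A - V_B (nothing connected across the terminals).
Nodal analysis, taking node 3 as the 0 V reference.
Source V1 fixes V_0 = 12 V.
KCL at each unknown node (sum of currents leaving = 0; resistances in Ω):
  Node 1: (V_1 - 12)/68 + (V_1 - V_2)/8200 + (V_1 - 0)/91000 = 0
  Node 2: (V_2 - V_1)/8200 + (V_2 - 0)/47000 = 0
Collecting terms (coefficients in siemens):
  0.01484·V_1 - 0.000122·V_2 = 0.1765
  0.0001432·V_2 - 0.000122·V_1 = 0
Determinant D = (0.01484)(0.0001432) - (-0.000122)(-0.000122) = 0.00000211
V_1 = [(0.1765)(0.0001432) - (-0.000122)(0)]/D = 11.98 V
V_2 = [(0.01484)(0) - (0.1765)(-0.000122)]/D = 10.2 V
V_th = V_2 - V_3 = 10.2 - 0 = 10.2 V
Step 2 — R_th: zero the source — replace V1 by a short circuit (node 3 merges into node 0) — and find the resistance seen between A (node 2) and B (node 0).
Reduce the network between node 2 (A) and node 0 (B) by series/parallel combination:
  Rp1 = R1 ‖ R3 (parallel, both between nodes 0 and 1) = 1/(1/68 + 1/91000) = 67.95 Ω
  Rs1 = R2 + Rp1 (series, joined only at node 1) = 8200 + 67.95 = 8268 Ω
  Rp2 = R4 ‖ Rs1 (parallel, both between nodes 0 and 2) = 1/(1/47000 + 1/8268) = 7031 Ω
R_th = 7.031 kΩ

Final answer: V_th = 10.2 V, R_th = 7.031 kΩ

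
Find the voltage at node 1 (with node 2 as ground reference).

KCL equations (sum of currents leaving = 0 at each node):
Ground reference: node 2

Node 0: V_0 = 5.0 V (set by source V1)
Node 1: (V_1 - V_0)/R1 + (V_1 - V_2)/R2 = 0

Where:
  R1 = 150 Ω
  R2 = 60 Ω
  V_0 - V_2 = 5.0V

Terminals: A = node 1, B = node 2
Nodal analysis, taking node 2 as the 0 V reference.
Source V1 fixes V_0 = 5 V.
KCL at each unknown node (sum of currents leaving = 0; resistances in Ω):
  Node 1: (V_1 - 5)/150 + (V_1 - 0)/60 = 0
Collecting terms: 0.02333 × V_1 = 0.03333  =>  V_1 = 1.429 V
The requested potential is V_1 = 1.429 V.

Final answer: V_1 = 1.429 V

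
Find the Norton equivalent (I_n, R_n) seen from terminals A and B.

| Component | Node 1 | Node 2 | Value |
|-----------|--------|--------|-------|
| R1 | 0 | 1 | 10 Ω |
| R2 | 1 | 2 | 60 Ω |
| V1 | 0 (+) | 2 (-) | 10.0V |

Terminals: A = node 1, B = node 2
Find the Thévenin equivalent first; then I_n = V_th/R_th and R_n = R_th.
Step 1 — V_th is the open-circuit voltage V_A - V_B (nothing connected across the terminals).
Nodal analysis, taking node 2 as the 0 V reference.
Source V1 fixes V_0 = 10 V.
KCL at each unknown node (sum of currents leaving = 0; resistances in Ω):
  Node 1: (V_1 - 10)/10 + (V_1 - 0)/60 = 0
Collecting terms: 0.1167 × V_1 = 1  =>  V_1 = 8.571 V
V_th = V_1 - V_2 = 8.571 - 0 = 8.571 V
Step 2 — R_th: zero the source — replace V1 by a short circuit (node 2 merges into node 0) — and find the resistance seen between A (node 1) and B (node 0).
Reduce the network between node 1 (A) and node 0 (B) by series/parallel combination:
  Rp1 = R1 ‖ R2 (parallel, both between nodes 0 and 1) = 1/(1/10 + 1/60) = 8.571 Ω
R_th = 8.571 Ω
I_n = V_th/R_th = 8.571/8.571 = 1 A, and R_n = R_th = 8.571 Ω

Final answer: I_n = 1 A, R_n = 8.571 Ω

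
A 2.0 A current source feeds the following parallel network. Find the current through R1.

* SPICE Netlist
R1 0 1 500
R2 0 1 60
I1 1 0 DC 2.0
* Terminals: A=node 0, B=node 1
All resistors sit directly between nodes 0 and 1, so they are in parallel and share one voltage V; the full source current 2 A splits among them.
1/R_par = 1/500 + 1/60 = 0.01867 S  =>  R_par = 53.57 Ω
V = I × R_par = 2 × 53.57 = 107.1 V
I_R1 = V/R1 = 107.1/500 = 0.2143 A

Final answer: 0.2143 A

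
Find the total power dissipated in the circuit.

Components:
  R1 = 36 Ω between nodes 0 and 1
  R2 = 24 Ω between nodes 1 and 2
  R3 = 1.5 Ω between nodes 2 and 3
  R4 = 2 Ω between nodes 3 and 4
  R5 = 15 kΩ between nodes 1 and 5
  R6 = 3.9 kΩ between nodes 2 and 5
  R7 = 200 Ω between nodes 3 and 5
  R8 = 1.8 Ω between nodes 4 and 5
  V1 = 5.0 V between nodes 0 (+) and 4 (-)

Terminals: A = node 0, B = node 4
Nodal analysis, taking node 4 as the 0 V reference.
Source V1 fixes V_0 = 5 V.
KCL at each unknown node (sum of currents leaving = 0; resistances in Ω):
  Node 1: (V_1 - 5)/36 + (V_1 - V_2)/24 + (V_1 - V_5)/15000 = 0
  Node 2: (V_2 - V_1)/24 + (V_2 - V_3)/1.5 + (V_2 - V_5)/3900 = 0
  Node 3: (V_3 - V_2)/1.5 + (V_3 - 0)/2 + (V_3 - V_5)/200 = 0
  Node 5: (V_5 - V_1)/15000 + (V_5 - V_2)/3900 + (V_5 - V_3)/200 + (V_5 - 0)/1.8 = 0
Collecting terms (coefficients in siemens):
  0.06951·V_1 - 0.04167·V_2 - 0.00006667·V_5 = 0.1389
  0.7086·V_2 - 0.04167·V_1 - 0.6667·V_3 - 0.0002564·V_5 = 0
  1.172·V_3 - 0.6667·V_2 - 0.005·V_5 = 0
  0.5609·V_5 - 0.00006667·V_1 - 0.0002564·V_2 - 0.005·V_3 = 0
Solving these 4 simultaneous equations (Gaussian elimination) gives:
  V_1 = 2.162 V, V_2 = 0.2736 V, V_3 = 0.1557 V, V_5 = 0.00177 V
Power in each resistor, P = (ΔV)²/R:
  P_R1 = (5 - 2.162)²/36 = 0.2237 W
  P_R2 = (2.162 - 0.2736)²/24 = 0.1486 W
  P_R3 = (0.2736 - 0.1557)²/1.5 = 0.009271 W
  P_R4 = (0.1557 - 0)²/2 = 0.01212 W
  P_R5 = (2.162 - 0.00177)²/15000 = 0.0003111 W
  P_R6 = (0.2736 - 0.00177)²/3900 = 0.00001895 W
  P_R7 = (0.1557 - 0.00177)²/200 = 0.0001185 W
  P_R8 = (0 - 0.00177)²/1.8 = 0.000001741 W
P_total = P_R1 + P_R2 + P_R3 + P_R4 + P_R5 + P_R6 + P_R7 + P_R8 = 0.3942 W

Final answer: 0.3942 W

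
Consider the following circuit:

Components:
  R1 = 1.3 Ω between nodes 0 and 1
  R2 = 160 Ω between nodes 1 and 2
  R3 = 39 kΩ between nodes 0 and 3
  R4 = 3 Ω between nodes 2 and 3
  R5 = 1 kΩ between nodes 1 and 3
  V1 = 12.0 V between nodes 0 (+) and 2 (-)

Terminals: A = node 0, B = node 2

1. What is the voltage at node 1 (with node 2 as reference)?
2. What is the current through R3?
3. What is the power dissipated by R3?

Nodal analysis, taking node 2 as the 0 V reference.
Source V1 fixes V_0 = 12 V.
KCL at each unknown node (sum of currents leaving = 0; resistances in Ω):
  Node 1: (V_1 - 12)/1.3 + (V_1 - 0)/160 + (V_1 - V_3)/1000 = 0
  Node 3: (V_3 - 12)/39000 + (V_3 - 0)/3 + (V_3 - V_1)/1000 = 0
Collecting terms (coefficients in siemens):
  0.7765·V_1 - 0.001·V_3 = 9.231
  0.3344·V_3 - 0.001·V_1 = 0.0003077
Determinant D = (0.7765)(0.3344) - (-0.001)(-0.001) = 0.2596
V_1 = [(9.231)(0.3344) - (-0.001)(0.0003077)]/D = 11.89 V
V_3 = [(0.7765)(0.0003077) - (9.231)(-0.001)]/D = 0.03647 V
Part 1:
  Read off the nodal solution: V_1 = 11.89 V
Part 2:
  I_R3 = (V_0 - V_3)/R3 = (12 - 0.03647)/39000 = 0.0003068 A
  Magnitude: I_R3 = 0.0003068 A
Part 3:
  I_R3 = (V_0 - V_3)/R3 = (12 - 0.03647)/39000 = 0.0003068 A
  P_R3 = I_R3² × R3 = (0.0003068)² × 39000 = 0.00367 W

Final answers:
1. V_1 = 11.89 V
2. I_R3 = 0.0003068 A
3. P_R3 = 0.00367 W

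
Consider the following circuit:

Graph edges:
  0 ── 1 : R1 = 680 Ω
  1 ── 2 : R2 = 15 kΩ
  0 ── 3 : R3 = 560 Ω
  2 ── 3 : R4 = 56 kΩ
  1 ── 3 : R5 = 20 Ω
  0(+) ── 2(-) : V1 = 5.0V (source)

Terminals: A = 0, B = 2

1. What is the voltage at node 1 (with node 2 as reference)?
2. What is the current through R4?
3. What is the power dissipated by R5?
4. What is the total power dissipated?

Nodal analysis, taking node 2 as the 0 V reference.
Source V1 fixes V_0 = 5 V.
KCL at each unknown node (sum of currents leaving = 0; resistances in Ω):
  Node 1: (V_1 - 5)/680 + (V_1 - 0)/15000 + (V_1 - V_3)/20 = 0
  Node 3: (V_3 - 5)/560 + (V_3 - 0)/56000 + (V_3 - V_1)/20 = 0
Collecting terms (coefficients in siemens):
  0.05154·V_1 - 0.05·V_3 = 0.007353
  0.0518·V_3 - 0.05·V_1 = 0.008929
Determinant D = (0.05154)(0.0518) - (-0.05)(-0.05) = 0.0001698
V_1 = [(0.007353)(0.0518) - (-0.05)(0.008929)]/D = 4.872 V
V_3 = [(0.05154)(0.008929) - (0.007353)(-0.05)]/D = 4.875 V
Part 1:
  Read off the nodal solution: V_1 = 4.872 V
Part 2:
  I_R4 = (V_2 - V_3)/R4 = (0 - 4.875)/56000 = -0.00008705 A
  Magnitude: I_R4 = 0.00008705 A
Part 3:
  I_R5 = (V_1 - V_3)/R5 = (4.872 - 4.875)/20 = -0.0001366 A
  P_R5 = I_R5² × R5 = (-0.0001366)² × 20 = 0.0000003732 W
Part 4:
  Power in each resistor, P = (ΔV)²/R:
    P_R1 = (5 - 4.872)²/680 = 0.00002409 W
    P_R2 = (4.872 - 0)²/15000 = 0.001582 W
    P_R3 = (5 - 4.875)²/560 = 0.00002801 W
    P_R4 = (0 - 4.875)²/56000 = 0.0004243 W
    P_R5 = (4.872 - 4.875)²/20 = 0.0000003732 W
  P_total = P_R1 + P_R2 + P_R3 + P_R4 + P_R5 = 0.002059 W

Final answers:
1. V_1 = 4.872 V
2. I_R4 = 8.705e-05 A
3. P_R5 = 3.732e-07 W
4. P_total = 0.002059 W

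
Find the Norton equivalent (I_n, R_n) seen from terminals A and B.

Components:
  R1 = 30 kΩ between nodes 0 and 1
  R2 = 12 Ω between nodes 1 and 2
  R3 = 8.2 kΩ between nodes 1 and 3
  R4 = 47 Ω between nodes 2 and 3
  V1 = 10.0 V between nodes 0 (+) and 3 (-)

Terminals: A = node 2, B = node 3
Find the Thévenin equivalent first; then I_n = V_th/R_th and R_n = R_th.
Step 1 — V_th is the open-circuit voltage V_A - V_B (nothing connected across the terminals).
Nodal analysis, taking node 3 as the 0 V reference.
Source V1 fixes V_0 = 10 V.
KCL at each unknown node (sum of currents leaving = 0; resistances in Ω):
  Node 1: (V_1 - 10)/30000 + (V_1 - V_2)/12 + (V_1 - 0)/8200 = 0
  Node 2: (V_2 - V_1)/12 + (V_2 - 0)/47 = 0
Collecting terms (coefficients in siemens):
  0.08349·V_1 - 0.08333·V_2 = 0.0003333
  0.1046·V_2 - 0.08333·V_1 = 0
Determinant D = (0.08349)(0.1046) - (-0.08333)(-0.08333) = 0.001789
V_1 = [(0.0003333)(0.1046) - (-0.08333)(0)]/D = 0.01949 V
V_2 = [(0.08349)(0) - (0.0003333)(-0.08333)]/D = 0.01552 V
V_th = V_2 - V_3 = 0.01552 - 0 = 0.01552 V
Step 2 — R_th: zero the source — replace V1 by a short circuit (node 3 merges into node 0) — and find the resistance seen between A (node 2) and B (node 0).
Reduce the network between node 2 (A) and node 0 (B) by series/parallel combination:
  Rp1 = R1 ‖ R3 (parallel, both between nodes 0 and 1) = 1/(1/30000 + 1/8200) = 6440 Ω
  Rs1 = R2 + Rp1 (series, joined only at node 1) = 12 + 6440 = 6452 Ω
  Rp2 = R4 ‖ Rs1 (parallel, both between nodes 0 and 2) = 1/(1/47 + 1/6452) = 46.66 Ω
R_th = 46.66 Ω
I_n = V_th/R_th = 0.01552/46.66 = 0.0003327 A, and R_n = R_th = 46.66 Ω

Final answer: I_n = 0.0003327 A, R_n = 46.66 Ω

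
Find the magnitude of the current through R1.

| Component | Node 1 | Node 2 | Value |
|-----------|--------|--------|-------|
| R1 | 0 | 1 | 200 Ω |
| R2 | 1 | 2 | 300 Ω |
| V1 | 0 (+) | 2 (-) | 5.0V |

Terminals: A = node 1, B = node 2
Nodal analysis, taking node 2 as the 0 V reference.
Source V1 fixes V_0 = 5 V.
KCL at each unknown node (sum of currents leaving = 0; resistances in Ω):
  Node 1: (V_1 - 5)/200 + (V_1 - 0)/300 = 0
Collecting terms: 0.008333 × V_1 = 0.025  =>  V_1 = 3 V
I_R1 = (V_0 - V_1)/R1 = (5 - 3)/200 = 0.01 A
|I_R1| = 0.01 A

Final answer: |I_R1| = 0.01 A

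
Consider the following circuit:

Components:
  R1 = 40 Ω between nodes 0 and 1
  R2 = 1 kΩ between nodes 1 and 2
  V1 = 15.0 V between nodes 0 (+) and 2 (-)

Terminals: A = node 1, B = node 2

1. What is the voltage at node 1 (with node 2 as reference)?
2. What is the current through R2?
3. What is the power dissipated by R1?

Nodal analysis, taking node 2 as the 0 V reference.
Source V1 fixes V_0 = 15 V.
KCL at each unknown node (sum of currents leaving = 0; resistances in Ω):
  Node 1: (V_1 - 15)/40 + (V_1 - 0)/1000 = 0
Collecting terms: 0.026 × V_1 = 0.375  =>  V_1 = 14.42 V
Part 1:
  Read off the nodal solution: V_1 = 14.42 V
Part 2:
  I_R2 = (V_1 - V_2)/R2 = (14.42 - 0)/1000 = 0.01442 A
  Magnitude: I_R2 = 0.01442 A
Part 3:
  I_R1 = (V_0 - V_1)/R1 = (15 - 14.42)/40 = 0.01442 A
  P_R1 = I_R1² × R1 = (0.01442)² × 40 = 0.008321 W

Final answers:
1. V_1 = 14.42 V
2. I_R2 = 0.01442 A
3. P_R1 = 0.008321 W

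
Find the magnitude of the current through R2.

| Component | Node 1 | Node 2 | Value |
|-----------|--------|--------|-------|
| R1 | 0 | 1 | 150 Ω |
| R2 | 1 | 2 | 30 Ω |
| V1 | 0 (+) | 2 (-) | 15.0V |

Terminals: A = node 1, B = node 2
Nodal analysis, taking node 2 as the 0 V reference.
Source V1 fixes V_0 = 15 V.
KCL at each unknown node (sum of currents leaving = 0; resistances in Ω):
  Node 1: (V_1 - 15)/150 + (V_1 - 0)/30 = 0
Collecting terms: 0.04 × V_1 = 0.1  =>  V_1 = 2.5 V
I_R2 = (V_1 - V_2)/R2 = (2.5 - 0)/30 = 0.08333 A
|I_R2| = 0.08333 A

Final answer: |I_R2| = 0.08333 A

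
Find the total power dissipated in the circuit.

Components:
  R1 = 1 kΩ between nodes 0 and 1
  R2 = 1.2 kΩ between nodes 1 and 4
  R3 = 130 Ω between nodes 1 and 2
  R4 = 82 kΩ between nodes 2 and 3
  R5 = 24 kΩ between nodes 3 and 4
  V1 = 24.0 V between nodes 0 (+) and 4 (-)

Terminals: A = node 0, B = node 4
Nodal analysis, taking node 4 as the 0 V reference.
Source V1 fixes V_0 = 24 V.
KCL at each unknown node (sum of currents leaving = 0; resistances in Ω):
  Node 1: (V_1 - 24)/1000 + (V_1 - 0)/1200 + (V_1 - V_2)/130 = 0
  Node 2: (V_2 - V_1)/130 + (V_2 - V_3)/82000 = 0
  Node 3: (V_3 - V_2)/82000 + (V_3 - 0)/24000 = 0
Collecting terms (coefficients in siemens):
  0.009526·V_1 - 0.007692·V_2 = 0.024
  0.007705·V_2 - 0.007692·V_1 - 0.0000122·V_3 = 0
  0.00005386·V_3 - 0.0000122·V_2 = 0
Solving these 3 simultaneous equations (Gaussian elimination) gives:
  V_1 = 13.02 V, V_2 = 13.01 V, V_3 = 2.945 V
Power in each resistor, P = (ΔV)²/R:
  P_R1 = (24 - 13.02)²/1000 = 0.1205 W
  P_R2 = (13.02 - 0)²/1200 = 0.1414 W
  P_R3 = (13.02 - 13.01)²/130 = 0.000001958 W
  P_R4 = (13.01 - 2.945)²/82000 = 0.001235 W
  P_R5 = (2.945 - 0)²/24000 = 0.0003614 W
P_total = P_R1 + P_R2 + P_R3 + P_R4 + P_R5 = 0.2634 W

Final answer: 0.2634 W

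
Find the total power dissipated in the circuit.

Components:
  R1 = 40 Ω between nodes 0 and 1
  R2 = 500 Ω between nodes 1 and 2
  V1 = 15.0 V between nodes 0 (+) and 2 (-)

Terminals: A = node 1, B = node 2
Nodal analysis, taking node 2 as the 0 V reference.
Source V1 fixes V_0 = 15 V.
KCL at each unknown node (sum of currents leaving = 0; resistances in Ω):
  Node 1: (V_1 - 15)/40 + (V_1 - 0)/500 = 0
Collecting terms: 0.027 × V_1 = 0.375  =>  V_1 = 13.89 V
Power in each resistor, P = (ΔV)²/R:
  P_R1 = (15 - 13.89)²/40 = 0.03086 W
  P_R2 = (13.89 - 0)²/500 = 0.3858 W
P_total = P_R1 + P_R2 = 0.4167 W

Final answer: 0.4167 W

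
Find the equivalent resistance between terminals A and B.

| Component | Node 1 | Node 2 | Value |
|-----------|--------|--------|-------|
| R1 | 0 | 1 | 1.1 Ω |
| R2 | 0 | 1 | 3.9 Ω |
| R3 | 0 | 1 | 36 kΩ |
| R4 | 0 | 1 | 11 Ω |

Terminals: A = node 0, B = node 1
Reduce the network between node 0 (A) and node 1 (B) by series/parallel combination:
  Rp1 = R1 ‖ R2 ‖ R3 ‖ R4 (parallel, all between nodes 0 and 1) = 1/(1/1.1 + 1/3.9 + 1/36000 + 1/11) = 0.7959 Ω
R_eq = 0.7959 Ω

Final answer: 0.7959 Ω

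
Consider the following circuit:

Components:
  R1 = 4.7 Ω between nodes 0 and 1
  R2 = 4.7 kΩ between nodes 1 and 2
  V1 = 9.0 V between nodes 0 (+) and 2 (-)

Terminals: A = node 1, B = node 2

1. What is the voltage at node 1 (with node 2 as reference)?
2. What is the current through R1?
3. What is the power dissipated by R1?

Nodal analysis, taking node 2 as the 0 V reference.
Source V1 fixes V_0 = 9 V.
KCL at each unknown node (sum of currents leaving = 0; resistances in Ω):
  Node 1: (V_1 - 9)/4.7 + (V_1 - 0)/4700 = 0
Collecting terms: 0.213 × V_1 = 1.915  =>  V_1 = 8.991 V
Part 1:
  Read off the nodal solution: V_1 = 8.991 V
Part 2:
  I_R1 = (V_0 - V_1)/R1 = (9 - 8.991)/4.7 = 0.001913 A
  Magnitude: I_R1 = 0.001913 A
Part 3:
  I_R1 = (V_0 - V_1)/R1 = (9 - 8.991)/4.7 = 0.001913 A
  P_R1 = I_R1² × R1 = (0.001913)² × 4.7 = 0.0000172 W

Final answers:
1. V_1 = 8.991 V
2. I_R1 = 0.001913 A
3. P_R1 = 1.72e-05 W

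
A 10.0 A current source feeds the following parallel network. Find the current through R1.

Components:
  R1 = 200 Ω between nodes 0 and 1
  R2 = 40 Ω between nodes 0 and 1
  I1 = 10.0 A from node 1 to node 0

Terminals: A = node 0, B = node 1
All resistors sit directly between nodes 0 and 1, so they are in parallel and share one voltage V; the full source current 10 A splits among them.
1/R_par = 1/200 + 1/40 = 0.03 S  =>  R_par = 33.33 Ω
V = I × R_par = 10 × 33.33 = 333.3 V
I_R1 = V/R1 = 333.3/200 = 1.667 A

Final answer: 1.667 A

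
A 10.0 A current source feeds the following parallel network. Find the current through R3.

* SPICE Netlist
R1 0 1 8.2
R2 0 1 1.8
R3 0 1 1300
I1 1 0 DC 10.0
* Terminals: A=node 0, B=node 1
All resistors sit directly between nodes 0 and 1, so they are in parallel and share one voltage V; the full source current 10 A splits among them.
1/R_par = 1/8.2 + 1/1.8 + 1/1300 = 0.6783 S  =>  R_par = 1.474 Ω
V = I × R_par = 10 × 1.474 = 14.74 V
I_R3 = V/R3 = 14.74/1300 = 0.01134 A

Final answer: 0.01134 A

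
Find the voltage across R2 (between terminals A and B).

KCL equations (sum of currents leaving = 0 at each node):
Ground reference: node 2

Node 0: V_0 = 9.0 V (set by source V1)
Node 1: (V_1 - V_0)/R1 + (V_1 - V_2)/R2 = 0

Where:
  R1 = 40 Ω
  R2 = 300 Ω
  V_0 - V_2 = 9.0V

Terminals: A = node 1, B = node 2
R1 and R2 are in series across V1 (node 0 → node 1 → node 2), and the output A–B is taken across R2, so this is a voltage divider.
Series current: I = V1/(R1 + R2) = 9/(40 + 300) = 9/340 = 0.02647 A
V_R2 = I × R2 = V1 × R2/(R1 + R2) = 9 × 300/340 = 7.941 V

Final answer: 7.941 V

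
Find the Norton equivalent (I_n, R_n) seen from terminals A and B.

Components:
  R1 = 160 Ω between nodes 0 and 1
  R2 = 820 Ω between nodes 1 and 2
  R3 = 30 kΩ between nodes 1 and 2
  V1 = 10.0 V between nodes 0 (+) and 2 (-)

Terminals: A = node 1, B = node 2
Find the Thévenin equivalent first; then I_n = V_th/R_th and R_n = R_th.
Step 1 — V_th is the open-circuit voltage V_A - V_B (nothing connected across the terminals).
Nodal analysis, taking node 2 as the 0 V reference.
Source V1 fixes V_0 = 10 V.
KCL at each unknown node (sum of currents leaving = 0; resistances in Ω):
  Node 1: (V_1 - 10)/160 + (V_1 - 0)/820 + (V_1 - 0)/30000 = 0
Collecting terms: 0.007503 × V_1 = 0.0625  =>  V_1 = 8.33 V
V_th = V_1 - V_2 = 8.33 - 0 = 8.33 V
Step 2 — R_th: zero the source — replace V1 by a short circuit (node 2 merges into node 0) — and find the resistance seen between A (node 1) and B (node 0).
Reduce the network between node 1 (A) and node 0 (B) by series/parallel combination:
  Rp1 = R1 ‖ R2 ‖ R3 (parallel, all between nodes 0 and 1) = 1/(1/160 + 1/820 + 1/30000) = 133.3 Ω
R_th = 133.3 Ω
I_n = V_th/R_th = 8.33/133.3 = 0.0625 A, and R_n = R_th = 133.3 Ω

Final answer: I_n = 0.0625 A, R_n = 133.3 Ω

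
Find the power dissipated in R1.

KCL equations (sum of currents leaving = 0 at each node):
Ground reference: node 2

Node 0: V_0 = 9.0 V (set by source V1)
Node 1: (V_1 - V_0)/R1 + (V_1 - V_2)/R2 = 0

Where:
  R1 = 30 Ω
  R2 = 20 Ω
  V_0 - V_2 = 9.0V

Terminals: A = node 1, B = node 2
Nodal analysis, taking node 2 as the 0 V reference.
Source V1 fixes V_0 = 9 V.
KCL at each unknown node (sum of currents leaving = 0; resistances in Ω):
  Node 1: (V_1 - 9)/30 + (V_1 - 0)/20 = 0
Collecting terms: 0.08333 × V_1 = 0.3  =>  V_1 = 3.6 V
I_R1 = (V_0 - V_1)/R1 = (9 - 3.6)/30 = 0.18 A
P_R1 = I_R1² × R1 = (0.18)² × 30 = 0.972 W

Final answer: 0.972 W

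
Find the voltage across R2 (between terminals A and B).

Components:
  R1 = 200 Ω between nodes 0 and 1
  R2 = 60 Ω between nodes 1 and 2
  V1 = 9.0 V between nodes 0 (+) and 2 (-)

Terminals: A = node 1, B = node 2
R1 and R2 are in series across V1 (node 0 → node 1 → node 2), and the output A–B is taken across R2, so this is a voltage divider.
Series current: I = V1/(R1 + R2) = 9/(200 + 60) = 9/260 = 0.03462 A
V_R2 = I × R2 = V1 × R2/(R1 + R2) = 9 × 60/260 = 2.077 V

Final answer: 2.077 V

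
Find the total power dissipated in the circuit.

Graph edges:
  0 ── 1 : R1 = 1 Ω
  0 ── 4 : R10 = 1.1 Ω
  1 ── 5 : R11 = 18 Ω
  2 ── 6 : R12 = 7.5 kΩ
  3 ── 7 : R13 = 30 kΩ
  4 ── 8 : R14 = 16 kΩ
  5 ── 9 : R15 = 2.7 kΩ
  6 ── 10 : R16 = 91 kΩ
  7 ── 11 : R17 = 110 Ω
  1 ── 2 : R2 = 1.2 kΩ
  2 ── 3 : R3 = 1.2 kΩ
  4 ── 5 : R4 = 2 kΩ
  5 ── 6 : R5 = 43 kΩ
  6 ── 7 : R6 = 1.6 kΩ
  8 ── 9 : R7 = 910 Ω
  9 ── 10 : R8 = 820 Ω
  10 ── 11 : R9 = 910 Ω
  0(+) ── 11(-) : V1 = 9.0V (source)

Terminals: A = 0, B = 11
Nodal analysis, taking node 11 as the 0 V reference.
Source V1 fixes V_0 = 9 V.
KCL at each unknown node (sum of currents leaving = 0; resistances in Ω):
  Node 1: (V_1 - 9)/1 + (V_1 - V_2)/1200 + (V_1 - V_5)/18 = 0
  Node 2: (V_2 - V_1)/1200 + (V_2 - V_3)/1200 + (V_2 - V_6)/7500 = 0
  Node 3: (V_3 - V_2)/1200 + (V_3 - V_7)/30000 = 0
  Node 4: (V_4 - V_5)/2000 + (V_4 - 9)/1.1 + (V_4 - V_8)/16000 = 0
  Node 5: (V_5 - V_4)/2000 + (V_5 - V_6)/43000 + (V_5 - V_1)/18 + (V_5 - V_9)/2700 = 0
  Node 6: (V_6 - V_5)/43000 + (V_6 - V_7)/1600 + (V_6 - V_2)/7500 + (V_6 - V_10)/91000 = 0
  Node 7: (V_7 - V_6)/1600 + (V_7 - V_3)/30000 + (V_7 - 0)/110 = 0
  Node 8: (V_8 - V_9)/910 + (V_8 - V_4)/16000 = 0
  Node 9: (V_9 - V_8)/910 + (V_9 - V_10)/820 + (V_9 - V_5)/2700 = 0
  Node 10: (V_10 - V_9)/820 + (V_10 - 0)/910 + (V_10 - V_6)/91000 = 0
Collecting terms (coefficients in siemens):
  1.056·V_1 - 0.0008333·V_2 - 0.05556·V_5 = 9
  0.0018·V_2 - 0.0008333·V_1 - 0.0008333·V_3 - 0.0001333·V_6 = 0
  0.0008667·V_3 - 0.0008333·V_2 - 0.00003333·V_7 = 0
  0.9097·V_4 - 0.0005·V_5 - 0.0000625·V_8 = 8.182
  0.05645·V_5 - 0.05556·V_1 - 0.0005·V_4 - 0.00002326·V_6 - 0.0003704·V_9 = 0
  0.0007926·V_6 - 0.0001333·V_2 - 0.00002326·V_5 - 0.000625·V_7 - 0.00001099·V_10 = 0
  0.009749·V_7 - 0.00003333·V_3 - 0.000625·V_6 = 0
  0.001161·V_8 - 0.0000625·V_4 - 0.001099·V_9 = 0
  0.002689·V_9 - 0.0003704·V_5 - 0.001099·V_8 - 0.00122·V_10 = 0
  0.002329·V_10 - 0.00001099·V_6 - 0.00122·V_9 = 0
Solving these 10 simultaneous equations (Gaussian elimination) gives:
  V_1 = 8.997 V, V_2 = 7.738 V, V_3 = 7.446 V, V_4 = 9 V
  V_5 = 8.96 V, V_6 = 1.698 V, V_7 = 0.1343 V, V_8 = 4.099 V
  V_9 = 3.82 V, V_10 = 2.008 V
Power in each resistor, P = (ΔV)²/R:
  P_R1 = (9 - 8.997)²/1 = 0.00000962 W
  P_R2 = (8.997 - 7.738)²/1200 = 0.00132 W
  P_R3 = (7.738 - 7.446)²/1200 = 0.00007127 W
  P_R4 = (9 - 8.96)²/2000 = 0.0000007877 W
  P_R5 = (8.96 - 1.698)²/43000 = 0.001226 W
  P_R6 = (1.698 - 0.1343)²/1600 = 0.001529 W
  P_R7 = (4.099 - 3.82)²/910 = 0.00008538 W
  P_R8 = (3.82 - 2.008)²/820 = 0.004005 W
  P_R9 = (2.008 - 0)²/910 = 0.004431 W
  P_R10 = (9 - 9)²/1.1 = 0.000000117 W
  P_R11 = (8.997 - 8.96)²/18 = 0.00007584 W
  P_R12 = (7.738 - 1.698)²/7500 = 0.004864 W
  P_R13 = (7.446 - 0.1343)²/30000 = 0.001782 W
  P_R14 = (9 - 4.099)²/16000 = 0.001501 W
  P_R15 = (8.96 - 3.82)²/2700 = 0.009784 W
  P_R16 = (1.698 - 2.008)²/91000 = 0.000001053 W
  P_R17 = (0.1343 - 0)²/110 = 0.0001641 W
P_total = P_R1 + P_R2 + P_R3 + P_R4 + P_R5 + P_R6 + P_R7 + P_R8 + P_R9 + P_R10 + P_R11 + P_R12 + P_R13 + P_R14 + P_R15 + P_R16 + P_R17 = 0.03085 W

Final answer: 0.03085 W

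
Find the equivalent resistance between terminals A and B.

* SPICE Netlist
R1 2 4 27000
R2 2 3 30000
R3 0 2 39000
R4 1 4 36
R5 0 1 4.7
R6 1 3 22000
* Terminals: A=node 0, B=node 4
The network is not a plain series/parallel combination. Inject a 1 A test current into terminal A (node 0) and return it from terminal B (node 4); then R_eq = V_A / (1 A).
Nodal analysis, taking node 4 as the 0 V reference.
Current source I_test pushes 1 A into node 0 and draws it out of node 4.
KCL at each unknown node (sum of currents leaving = 0; resistances in Ω):
  Node 0: (V_0 - V_2)/39000 + (V_0 - V_1)/4.7 - 1 = 0
  Node 1: (V_1 - V_0)/4.7 + (V_1 - 0)/36 + (V_1 - V_3)/22000 = 0
  Node 2: (V_2 - V_0)/39000 + (V_2 - 0)/27000 + (V_2 - V_3)/30000 = 0
  Node 3: (V_3 - V_1)/22000 + (V_3 - V_2)/30000 = 0
Collecting terms (coefficients in siemens):
  0.2128·V_0 - 0.2128·V_1 - 0.00002564·V_2 = 1
  0.2406·V_1 - 0.2128·V_0 - 0.00004545·V_3 = 0
  0.00009601·V_2 - 0.00002564·V_0 - 0.00003333·V_3 = 0
  0.00007879·V_3 - 0.00004545·V_1 - 0.00003333·V_2 = 0
Solving these 4 simultaneous equations (Gaussian elimination) gives:
  V_0 = 40.67 V, V_1 = 35.97 V, V_2 = 21.18 V, V_3 = 29.71 V
R_eq = V_0 / 1 A = 40.67 Ω

Final answer: 40.67 Ω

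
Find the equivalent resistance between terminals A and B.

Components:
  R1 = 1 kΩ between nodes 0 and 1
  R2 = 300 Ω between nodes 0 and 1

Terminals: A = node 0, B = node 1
Reduce the network between node 0 (A) and node 1 (B) by series/parallel combination:
  Rp1 = R1 ‖ R2 (parallel, both between nodes 0 and 1) = 1/(1/1000 + 1/300) = 230.8 Ω
R_eq = 230.8 Ω

Final answer: 230.8 Ω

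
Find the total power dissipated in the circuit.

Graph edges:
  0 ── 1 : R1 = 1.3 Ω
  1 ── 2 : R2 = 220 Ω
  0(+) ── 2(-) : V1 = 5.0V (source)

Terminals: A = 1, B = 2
Nodal analysis, taking node 2 as the 0 V reference.
Source V1 fixes V_0 = 5 V.
KCL at each unknown node (sum of currents leaving = 0; resistances in Ω):
  Node 1: (V_1 - 5)/1.3 + (V_1 - 0)/220 = 0
Collecting terms: 0.7738 × V_1 = 3.846  =>  V_1 = 4.971 V
Power in each resistor, P = (ΔV)²/R:
  P_R1 = (5 - 4.971)²/1.3 = 0.0006636 W
  P_R2 = (4.971 - 0)²/220 = 0.1123 W
P_total = P_R1 + P_R2 = 0.113 W

Final answer: 0.113 W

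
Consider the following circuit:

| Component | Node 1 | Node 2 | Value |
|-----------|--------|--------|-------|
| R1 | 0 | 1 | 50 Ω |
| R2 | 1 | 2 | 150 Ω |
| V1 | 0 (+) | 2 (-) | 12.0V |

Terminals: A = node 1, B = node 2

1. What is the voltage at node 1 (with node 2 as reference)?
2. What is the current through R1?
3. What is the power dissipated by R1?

Nodal analysis, taking node 2 as the 0 V reference.
Source V1 fixes V_0 = 12 V.
KCL at each unknown node (sum of currents leaving = 0; resistances in Ω):
  Node 1: (V_1 - 12)/50 + (V_1 - 0)/150 = 0
Collecting terms: 0.02667 × V_1 = 0.24  =>  V_1 = 9 V
Part 1:
  Read off the nodal solution: V_1 = 9 V
Part 2:
  I_R1 = (V_0 - V_1)/R1 = (12 - 9)/50 = 0.06 A
  Magnitude: I_R1 = 0.06 A
Part 3:
  I_R1 = (V_0 - V_1)/R1 = (12 - 9)/50 = 0.06 A
  P_R1 = I_R1² × R1 = (0.06)² × 50 = 0.18 W

Final answers:
1. V_1 = 9 V
2. I_R1 = 0.06 A
3. P_R1 = 0.18 W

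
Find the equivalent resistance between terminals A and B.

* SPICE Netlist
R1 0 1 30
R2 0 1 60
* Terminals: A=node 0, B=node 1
Reduce the network between node 0 (A) and node 1 (B) by series/parallel combination:
  Rp1 = R1 ‖ R2 (parallel, both between nodes 0 and 1) = 1/(1/30 + 1/60) = 20 Ω
R_eq = 20 Ω

Final answer: 20 Ω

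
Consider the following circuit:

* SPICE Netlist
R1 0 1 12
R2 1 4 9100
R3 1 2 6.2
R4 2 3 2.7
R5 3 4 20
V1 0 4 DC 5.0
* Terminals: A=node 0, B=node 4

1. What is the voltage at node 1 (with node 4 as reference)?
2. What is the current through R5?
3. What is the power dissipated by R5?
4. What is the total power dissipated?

Nodal analysis, taking node 4 as the 0 V reference.
Source V1 fixes V_0 = 5 V.
KCL at each unknown node (sum of currents leaving = 0; resistances in Ω):
  Node 1: (V_1 - 5)/12 + (V_1 - 0)/9100 + (V_1 - V_2)/6.2 = 0
  Node 2: (V_2 - V_1)/6.2 + (V_2 - V_3)/2.7 = 0
  Node 3: (V_3 - V_2)/2.7 + (V_3 - 0)/20 = 0
Collecting terms (coefficients in siemens):
  0.2447·V_1 - 0.1613·V_2 = 0.4167
  0.5317·V_2 - 0.1613·V_1 - 0.3704·V_3 = 0
  0.4204·V_3 - 0.3704·V_2 = 0
Solving these 3 simultaneous equations (Gaussian elimination) gives:
  V_1 = 3.53 V, V_2 = 2.772 V, V_3 = 2.443 V
Part 1:
  Read off the nodal solution: V_1 = 3.53 V
Part 2:
  I_R5 = (V_3 - V_4)/R5 = (2.443 - 0)/20 = 0.1221 A
  Magnitude: I_R5 = 0.1221 A
Part 3:
  I_R5 = (V_3 - V_4)/R5 = (2.443 - 0)/20 = 0.1221 A
  P_R5 = I_R5² × R5 = (0.1221)² × 20 = 0.2983 W
Part 4:
  Power in each resistor, P = (ΔV)²/R:
    P_R1 = (5 - 3.53)²/12 = 0.1801 W
    P_R2 = (3.53 - 0)²/9100 = 0.001369 W
    P_R3 = (3.53 - 2.772)²/6.2 = 0.09249 W
    P_R4 = (2.772 - 2.443)²/2.7 = 0.04028 W
    P_R5 = (2.443 - 0)²/20 = 0.2983 W
  P_total = P_R1 + P_R2 + P_R3 + P_R4 + P_R5 = 0.6126 W

Final answers:
1. V_1 = 3.53 V
2. I_R5 = 0.1221 A
3. P_R5 = 0.2983 W
4. P_total = 0.6126 W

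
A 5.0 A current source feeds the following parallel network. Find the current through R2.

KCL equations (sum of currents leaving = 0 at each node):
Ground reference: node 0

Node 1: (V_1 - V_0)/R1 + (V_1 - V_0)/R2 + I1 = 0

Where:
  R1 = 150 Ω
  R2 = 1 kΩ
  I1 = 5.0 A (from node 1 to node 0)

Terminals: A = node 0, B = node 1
All resistors sit directly between nodes 0 and 1, so they are in parallel and share one voltage V; the full source current 5 A splits among them.
1/R_par = 1/150 + 1/1000 = 0.007667 S  =>  R_par = 130.4 Ω
V = I × R_par = 5 × 130.4 = 652.2 V
I_R2 = V/R2 = 652.2/1000 = 0.6522 A

Final answer: 0.6522 A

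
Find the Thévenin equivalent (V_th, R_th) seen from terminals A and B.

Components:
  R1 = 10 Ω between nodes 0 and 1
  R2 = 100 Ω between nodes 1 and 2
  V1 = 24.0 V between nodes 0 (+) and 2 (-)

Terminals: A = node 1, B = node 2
Step 1 — V_th is the open-circuit voltage V_A - V_B (nothing connected across the terminals).
Nodal analysis, taking node 2 as the 0 V reference.
Source V1 fixes V_0 = 24 V.
KCL at each unknown node (sum of currents leaving = 0; resistances in Ω):
  Node 1: (V_1 - 24)/10 + (V_1 - 0)/100 = 0
Collecting terms: 0.11 × V_1 = 2.4  =>  V_1 = 21.82 V
V_th = V_1 - V_2 = 21.82 - 0 = 21.82 V
Step 2 — R_th: zero the source — replace V1 by a short circuit (node 2 merges into node 0) — and find the resistance seen between A (node 1) and B (node 0).
Reduce the network between node 1 (A) and node 0 (B) by series/parallel combination:
  Rp1 = R1 ‖ R2 (parallel, both between nodes 0 and 1) = 1/(1/10 + 1/100) = 9.091 Ω
R_th = 9.091 Ω

Final answer: V_th = 21.82 V, R_th = 9.091 Ω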